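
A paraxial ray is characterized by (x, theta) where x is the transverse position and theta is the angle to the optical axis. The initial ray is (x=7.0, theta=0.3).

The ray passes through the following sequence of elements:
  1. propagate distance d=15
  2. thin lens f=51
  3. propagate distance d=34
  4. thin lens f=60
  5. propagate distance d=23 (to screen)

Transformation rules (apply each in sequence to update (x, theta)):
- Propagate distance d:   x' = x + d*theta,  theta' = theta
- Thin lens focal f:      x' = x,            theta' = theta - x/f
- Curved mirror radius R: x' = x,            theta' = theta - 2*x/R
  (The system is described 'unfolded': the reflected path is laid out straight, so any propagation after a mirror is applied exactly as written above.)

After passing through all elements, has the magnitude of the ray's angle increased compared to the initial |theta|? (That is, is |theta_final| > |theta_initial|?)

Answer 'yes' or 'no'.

Answer: no

Derivation:
Initial: x=7.0000 theta=0.3000
After 1 (propagate distance d=15): x=11.5000 theta=0.3000
After 2 (thin lens f=51): x=11.5000 theta=19/255 (≈0.0745)
After 3 (propagate distance d=34): x=421/30 (≈14.0333) theta=19/255 (≈0.0745)
After 4 (thin lens f=60): x=421/30 (≈14.0333) theta=-4877/30600 (≈-0.1594)
After 5 (propagate distance d=23 (to screen)): x=317249/30600 (≈10.3676) theta=-4877/30600 (≈-0.1594)
|theta_initial|=0.3000 |theta_final|=4877/30600 (≈0.1594) -> not increased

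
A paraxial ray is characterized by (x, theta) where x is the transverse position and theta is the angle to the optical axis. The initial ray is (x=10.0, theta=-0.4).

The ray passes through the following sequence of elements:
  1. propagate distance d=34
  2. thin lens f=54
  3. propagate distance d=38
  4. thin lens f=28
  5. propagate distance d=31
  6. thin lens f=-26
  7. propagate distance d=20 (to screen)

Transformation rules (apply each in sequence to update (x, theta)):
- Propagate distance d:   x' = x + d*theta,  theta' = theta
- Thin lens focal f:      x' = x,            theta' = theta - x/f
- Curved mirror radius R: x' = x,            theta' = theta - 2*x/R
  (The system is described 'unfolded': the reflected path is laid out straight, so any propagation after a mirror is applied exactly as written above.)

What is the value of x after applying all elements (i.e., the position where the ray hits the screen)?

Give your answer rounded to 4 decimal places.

Answer: -10.2462

Derivation:
Initial: x=10.0000 theta=-0.4000
After 1 (propagate distance d=34): x=-3.6000 theta=-0.4000
After 2 (thin lens f=54): x=-3.6000 theta=-1/3 (≈-0.3333)
After 3 (propagate distance d=38): x=-244/15 (≈-16.2667) theta=-1/3 (≈-0.3333)
After 4 (thin lens f=28): x=-244/15 (≈-16.2667) theta=26/105 (≈0.2476)
After 5 (propagate distance d=31): x=-902/105 (≈-8.5905) theta=26/105 (≈0.2476)
After 6 (thin lens f=-26): x=-902/105 (≈-8.5905) theta=-113/1365 (≈-0.0828)
After 7 (propagate distance d=20 (to screen)): x=-666/65 (≈-10.2462) theta=-113/1365 (≈-0.0828)
Rounded to 4 decimal places: x = -10.2462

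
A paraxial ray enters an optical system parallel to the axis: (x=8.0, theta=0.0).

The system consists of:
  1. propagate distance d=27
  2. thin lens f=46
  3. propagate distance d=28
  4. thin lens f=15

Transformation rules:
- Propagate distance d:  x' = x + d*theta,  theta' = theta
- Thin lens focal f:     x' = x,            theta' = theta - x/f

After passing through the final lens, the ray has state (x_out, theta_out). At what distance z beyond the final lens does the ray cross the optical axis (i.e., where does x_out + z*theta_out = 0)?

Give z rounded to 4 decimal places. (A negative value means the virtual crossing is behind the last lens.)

Answer: 8.1818

Derivation:
Initial: x=8.0000 theta=0.0000
After 1 (propagate distance d=27): x=8.0000 theta=0.0000
After 2 (thin lens f=46): x=8.0000 theta=-4/23 (≈-0.1739)
After 3 (propagate distance d=28): x=72/23 (≈3.1304) theta=-4/23 (≈-0.1739)
After 4 (thin lens f=15): x=72/23 (≈3.1304) theta=-44/115 (≈-0.3826)
z_focus = -x_out/theta_out = -(72/23)/(-44/115) = 90/11 ≈ 8.1818
Rounded to 4 decimal places: z = 8.1818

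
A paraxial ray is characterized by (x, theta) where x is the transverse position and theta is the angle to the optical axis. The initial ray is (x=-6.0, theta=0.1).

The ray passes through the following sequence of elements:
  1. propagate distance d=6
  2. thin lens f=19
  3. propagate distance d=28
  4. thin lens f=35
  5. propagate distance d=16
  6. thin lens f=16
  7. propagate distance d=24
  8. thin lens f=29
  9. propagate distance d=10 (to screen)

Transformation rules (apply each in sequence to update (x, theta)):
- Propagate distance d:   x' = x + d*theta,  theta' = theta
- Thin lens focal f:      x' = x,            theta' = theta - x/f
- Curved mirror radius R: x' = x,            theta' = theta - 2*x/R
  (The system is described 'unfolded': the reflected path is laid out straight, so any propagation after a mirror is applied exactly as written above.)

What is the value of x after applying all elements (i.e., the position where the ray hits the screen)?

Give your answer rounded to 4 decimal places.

Answer: -2.6810

Derivation:
Initial: x=-6.0000 theta=0.1000
After 1 (propagate distance d=6): x=-5.4000 theta=0.1000
After 2 (thin lens f=19): x=-5.4000 theta=73/190 (≈0.3842)
After 3 (propagate distance d=28): x=509/95 (≈5.3579) theta=73/190 (≈0.3842)
After 4 (thin lens f=35): x=509/95 (≈5.3579) theta=1537/6650 (≈0.2311)
After 5 (propagate distance d=16): x=30111/3325 (≈9.0559) theta=1537/6650 (≈0.2311)
After 6 (thin lens f=16): x=30111/3325 (≈9.0559) theta=-509/1520 (≈-0.3349)
After 7 (propagate distance d=24): x=6777/6650 (≈1.0191) theta=-509/1520 (≈-0.3349)
After 8 (thin lens f=29): x=6777/6650 (≈1.0191) theta=-570851/1542800 (≈-0.3700)
After 9 (propagate distance d=10 (to screen)): x=-2068123/771400 (≈-2.6810) theta=-570851/1542800 (≈-0.3700)
Rounded to 4 decimal places: x = -2.6810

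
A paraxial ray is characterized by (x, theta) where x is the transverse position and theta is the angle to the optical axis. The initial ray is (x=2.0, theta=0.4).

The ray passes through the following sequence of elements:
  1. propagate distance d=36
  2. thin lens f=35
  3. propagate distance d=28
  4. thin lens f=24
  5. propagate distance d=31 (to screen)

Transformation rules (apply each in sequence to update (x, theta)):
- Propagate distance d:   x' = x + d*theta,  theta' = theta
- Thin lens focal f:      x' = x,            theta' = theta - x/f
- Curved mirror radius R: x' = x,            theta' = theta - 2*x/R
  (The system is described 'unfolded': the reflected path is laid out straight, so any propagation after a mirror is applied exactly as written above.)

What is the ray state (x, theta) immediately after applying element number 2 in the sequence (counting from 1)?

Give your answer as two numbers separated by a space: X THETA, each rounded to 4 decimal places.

Answer: 16.4000 -0.0686

Derivation:
Initial: x=2.0000 theta=0.4000
After 1 (propagate distance d=36): x=16.4000 theta=0.4000
After 2 (thin lens f=35): x=16.4000 theta=-12/175 (≈-0.0686)
Rounded to 4 decimal places: x = 16.4000, theta = -0.0686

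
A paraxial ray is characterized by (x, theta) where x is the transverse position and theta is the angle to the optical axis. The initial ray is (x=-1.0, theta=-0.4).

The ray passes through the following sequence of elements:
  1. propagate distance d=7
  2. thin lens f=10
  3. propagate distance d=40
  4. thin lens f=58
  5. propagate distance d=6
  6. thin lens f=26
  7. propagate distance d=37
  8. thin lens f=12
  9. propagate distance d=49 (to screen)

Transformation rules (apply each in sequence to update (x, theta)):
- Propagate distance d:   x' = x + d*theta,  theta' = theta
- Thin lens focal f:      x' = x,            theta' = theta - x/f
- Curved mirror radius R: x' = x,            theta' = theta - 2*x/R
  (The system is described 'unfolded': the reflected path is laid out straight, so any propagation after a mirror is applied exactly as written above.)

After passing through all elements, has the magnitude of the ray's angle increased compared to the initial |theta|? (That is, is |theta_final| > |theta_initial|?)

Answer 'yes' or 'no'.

Answer: no

Derivation:
Initial: x=-1.0000 theta=-0.4000
After 1 (propagate distance d=7): x=-3.8000 theta=-0.4000
After 2 (thin lens f=10): x=-3.8000 theta=-0.0200
After 3 (propagate distance d=40): x=-4.6000 theta=-0.0200
After 4 (thin lens f=58): x=-4.6000 theta=43/725 (≈0.0593)
After 5 (propagate distance d=6): x=-3077/725 (≈-4.2441) theta=43/725 (≈0.0593)
After 6 (thin lens f=26): x=-3077/725 (≈-4.2441) theta=839/3770 (≈0.2225)
After 7 (propagate distance d=37): x=75213/18850 (≈3.9901) theta=839/3770 (≈0.2225)
After 8 (thin lens f=12): x=75213/18850 (≈3.9901) theta=-8291/75400 (≈-0.1100)
After 9 (propagate distance d=49 (to screen)): x=-105407/75400 (≈-1.3980) theta=-8291/75400 (≈-0.1100)
|theta_initial|=0.4000 |theta_final|=8291/75400 (≈0.1100) -> not increased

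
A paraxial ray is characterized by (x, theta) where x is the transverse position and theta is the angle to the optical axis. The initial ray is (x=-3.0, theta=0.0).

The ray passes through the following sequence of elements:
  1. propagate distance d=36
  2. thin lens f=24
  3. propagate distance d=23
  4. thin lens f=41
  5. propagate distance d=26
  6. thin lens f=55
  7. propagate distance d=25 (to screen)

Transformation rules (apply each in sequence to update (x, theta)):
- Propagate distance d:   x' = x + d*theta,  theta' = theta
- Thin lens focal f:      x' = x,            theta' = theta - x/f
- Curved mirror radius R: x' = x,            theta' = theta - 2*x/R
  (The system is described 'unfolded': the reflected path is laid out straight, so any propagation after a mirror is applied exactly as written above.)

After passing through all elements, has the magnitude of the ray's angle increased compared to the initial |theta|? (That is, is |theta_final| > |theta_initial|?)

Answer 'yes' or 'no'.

Initial: x=-3.0000 theta=0.0000
After 1 (propagate distance d=36): x=-3.0000 theta=0.0000
After 2 (thin lens f=24): x=-3.0000 theta=0.1250
After 3 (propagate distance d=23): x=-0.1250 theta=0.1250
After 4 (thin lens f=41): x=-0.1250 theta=21/164 (≈0.1280)
After 5 (propagate distance d=26): x=1051/328 (≈3.2043) theta=21/164 (≈0.1280)
After 6 (thin lens f=55): x=1051/328 (≈3.2043) theta=1259/18040 (≈0.0698)
After 7 (propagate distance d=25 (to screen)): x=2232/451 (≈4.9490) theta=1259/18040 (≈0.0698)
|theta_initial|=0.0000 |theta_final|=1259/18040 (≈0.0698) -> increased

Answer: yes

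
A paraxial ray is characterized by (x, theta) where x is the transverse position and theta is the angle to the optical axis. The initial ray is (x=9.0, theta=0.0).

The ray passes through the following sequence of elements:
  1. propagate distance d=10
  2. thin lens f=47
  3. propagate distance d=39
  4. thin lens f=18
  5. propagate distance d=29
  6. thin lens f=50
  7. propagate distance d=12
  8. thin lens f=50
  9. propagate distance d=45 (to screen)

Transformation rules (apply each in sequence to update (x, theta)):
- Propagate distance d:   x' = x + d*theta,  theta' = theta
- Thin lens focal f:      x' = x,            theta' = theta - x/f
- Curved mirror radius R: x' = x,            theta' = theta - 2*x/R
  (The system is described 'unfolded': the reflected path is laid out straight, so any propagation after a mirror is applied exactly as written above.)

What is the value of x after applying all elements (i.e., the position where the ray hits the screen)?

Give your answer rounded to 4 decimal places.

Answer: -7.4315

Derivation:
Initial: x=9.0000 theta=0.0000
After 1 (propagate distance d=10): x=9.0000 theta=0.0000
After 2 (thin lens f=47): x=9.0000 theta=-9/47 (≈-0.1915)
After 3 (propagate distance d=39): x=72/47 (≈1.5319) theta=-9/47 (≈-0.1915)
After 4 (thin lens f=18): x=72/47 (≈1.5319) theta=-13/47 (≈-0.2766)
After 5 (propagate distance d=29): x=-305/47 (≈-6.4894) theta=-13/47 (≈-0.2766)
After 6 (thin lens f=50): x=-305/47 (≈-6.4894) theta=-69/470 (≈-0.1468)
After 7 (propagate distance d=12): x=-1939/235 (≈-8.2511) theta=-69/470 (≈-0.1468)
After 8 (thin lens f=50): x=-1939/235 (≈-8.2511) theta=107/5875 (≈0.0182)
After 9 (propagate distance d=45 (to screen)): x=-8732/1175 (≈-7.4315) theta=107/5875 (≈0.0182)
Rounded to 4 decimal places: x = -7.4315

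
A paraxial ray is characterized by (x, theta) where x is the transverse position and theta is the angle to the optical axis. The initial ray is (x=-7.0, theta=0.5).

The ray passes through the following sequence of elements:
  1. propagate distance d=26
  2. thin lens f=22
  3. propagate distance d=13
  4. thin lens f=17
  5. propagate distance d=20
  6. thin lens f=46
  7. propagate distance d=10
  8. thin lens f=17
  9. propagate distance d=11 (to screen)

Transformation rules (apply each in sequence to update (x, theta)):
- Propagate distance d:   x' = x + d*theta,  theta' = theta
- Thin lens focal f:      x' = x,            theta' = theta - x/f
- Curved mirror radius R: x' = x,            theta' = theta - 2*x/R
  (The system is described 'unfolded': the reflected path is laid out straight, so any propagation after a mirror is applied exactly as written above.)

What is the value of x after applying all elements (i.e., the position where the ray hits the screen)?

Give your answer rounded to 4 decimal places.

Answer: -4.2411

Derivation:
Initial: x=-7.0000 theta=0.5000
After 1 (propagate distance d=26): x=6.0000 theta=0.5000
After 2 (thin lens f=22): x=6.0000 theta=5/22 (≈0.2273)
After 3 (propagate distance d=13): x=197/22 (≈8.9545) theta=5/22 (≈0.2273)
After 4 (thin lens f=17): x=197/22 (≈8.9545) theta=-56/187 (≈-0.2995)
After 5 (propagate distance d=20): x=1109/374 (≈2.9652) theta=-56/187 (≈-0.2995)
After 6 (thin lens f=46): x=1109/374 (≈2.9652) theta=-6261/17204 (≈-0.3639)
After 7 (propagate distance d=10): x=-2899/4301 (≈-0.6740) theta=-6261/17204 (≈-0.3639)
After 8 (thin lens f=17): x=-2899/4301 (≈-0.6740) theta=-94841/292468 (≈-0.3243)
After 9 (propagate distance d=11 (to screen)): x=-1240383/292468 (≈-4.2411) theta=-94841/292468 (≈-0.3243)
Rounded to 4 decimal places: x = -4.2411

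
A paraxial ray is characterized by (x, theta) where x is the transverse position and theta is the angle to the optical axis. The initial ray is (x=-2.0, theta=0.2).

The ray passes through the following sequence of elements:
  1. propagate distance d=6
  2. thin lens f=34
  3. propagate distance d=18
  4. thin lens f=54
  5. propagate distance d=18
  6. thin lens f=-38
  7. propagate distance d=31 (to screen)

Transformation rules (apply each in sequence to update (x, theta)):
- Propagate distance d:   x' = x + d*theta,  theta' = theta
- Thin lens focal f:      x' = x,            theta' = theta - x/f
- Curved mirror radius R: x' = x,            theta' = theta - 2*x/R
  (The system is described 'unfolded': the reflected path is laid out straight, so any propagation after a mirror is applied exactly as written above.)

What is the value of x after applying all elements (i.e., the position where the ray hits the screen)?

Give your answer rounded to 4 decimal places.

Answer: 16.2869

Derivation:
Initial: x=-2.0000 theta=0.2000
After 1 (propagate distance d=6): x=-0.8000 theta=0.2000
After 2 (thin lens f=34): x=-0.8000 theta=19/85 (≈0.2235)
After 3 (propagate distance d=18): x=274/85 (≈3.2235) theta=19/85 (≈0.2235)
After 4 (thin lens f=54): x=274/85 (≈3.2235) theta=376/2295 (≈0.1638)
After 5 (propagate distance d=18): x=1574/255 (≈6.1725) theta=376/2295 (≈0.1638)
After 6 (thin lens f=-38): x=1574/255 (≈6.1725) theta=14227/43605 (≈0.3263)
After 7 (propagate distance d=31 (to screen)): x=710191/43605 (≈16.2869) theta=14227/43605 (≈0.3263)
Rounded to 4 decimal places: x = 16.2869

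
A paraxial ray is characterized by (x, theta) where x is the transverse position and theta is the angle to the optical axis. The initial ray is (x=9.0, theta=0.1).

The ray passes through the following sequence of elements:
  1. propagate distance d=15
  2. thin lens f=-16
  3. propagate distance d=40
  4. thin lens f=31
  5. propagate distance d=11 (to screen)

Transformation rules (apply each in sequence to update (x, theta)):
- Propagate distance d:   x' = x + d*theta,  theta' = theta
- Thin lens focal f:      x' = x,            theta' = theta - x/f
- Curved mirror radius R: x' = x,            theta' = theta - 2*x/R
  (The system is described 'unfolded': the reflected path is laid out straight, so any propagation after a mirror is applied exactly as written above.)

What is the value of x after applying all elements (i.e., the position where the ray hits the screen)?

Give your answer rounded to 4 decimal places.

Initial: x=9.0000 theta=0.1000
After 1 (propagate distance d=15): x=10.5000 theta=0.1000
After 2 (thin lens f=-16): x=10.5000 theta=121/160 (≈0.7563)
After 3 (propagate distance d=40): x=40.7500 theta=121/160 (≈0.7563)
After 4 (thin lens f=31): x=40.7500 theta=-2769/4960 (≈-0.5583)
After 5 (propagate distance d=11 (to screen)): x=171661/4960 (≈34.6091) theta=-2769/4960 (≈-0.5583)
Rounded to 4 decimal places: x = 34.6091

Answer: 34.6091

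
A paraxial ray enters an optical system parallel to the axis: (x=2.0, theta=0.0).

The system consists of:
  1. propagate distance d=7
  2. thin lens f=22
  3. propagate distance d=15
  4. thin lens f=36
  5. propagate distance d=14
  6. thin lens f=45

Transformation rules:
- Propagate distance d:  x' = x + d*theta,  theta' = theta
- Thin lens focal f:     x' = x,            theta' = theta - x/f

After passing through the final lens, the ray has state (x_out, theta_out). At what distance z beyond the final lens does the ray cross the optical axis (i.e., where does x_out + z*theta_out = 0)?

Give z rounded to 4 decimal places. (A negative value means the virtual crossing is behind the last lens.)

Answer: -9.9369

Derivation:
Initial: x=2.0000 theta=0.0000
After 1 (propagate distance d=7): x=2.0000 theta=0.0000
After 2 (thin lens f=22): x=2.0000 theta=-1/11 (≈-0.0909)
After 3 (propagate distance d=15): x=7/11 (≈0.6364) theta=-1/11 (≈-0.0909)
After 4 (thin lens f=36): x=7/11 (≈0.6364) theta=-43/396 (≈-0.1086)
After 5 (propagate distance d=14): x=-175/198 (≈-0.8838) theta=-43/396 (≈-0.1086)
After 6 (thin lens f=45): x=-175/198 (≈-0.8838) theta=-317/3564 (≈-0.0889)
z_focus = -x_out/theta_out = -(-175/198)/(-317/3564) = -3150/317 ≈ -9.9369
Rounded to 4 decimal places: z = -9.9369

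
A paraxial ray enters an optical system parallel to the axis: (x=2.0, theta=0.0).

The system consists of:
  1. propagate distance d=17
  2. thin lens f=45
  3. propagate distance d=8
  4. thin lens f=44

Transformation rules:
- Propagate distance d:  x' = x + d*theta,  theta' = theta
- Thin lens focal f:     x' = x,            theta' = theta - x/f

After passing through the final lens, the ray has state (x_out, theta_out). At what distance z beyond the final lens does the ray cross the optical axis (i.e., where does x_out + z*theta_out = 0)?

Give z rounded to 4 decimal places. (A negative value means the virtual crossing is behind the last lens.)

Answer: 20.0988

Derivation:
Initial: x=2.0000 theta=0.0000
After 1 (propagate distance d=17): x=2.0000 theta=0.0000
After 2 (thin lens f=45): x=2.0000 theta=-2/45 (≈-0.0444)
After 3 (propagate distance d=8): x=74/45 (≈1.6444) theta=-2/45 (≈-0.0444)
After 4 (thin lens f=44): x=74/45 (≈1.6444) theta=-9/110 (≈-0.0818)
z_focus = -x_out/theta_out = -(74/45)/(-9/110) = 1628/81 ≈ 20.0988
Rounded to 4 decimal places: z = 20.0988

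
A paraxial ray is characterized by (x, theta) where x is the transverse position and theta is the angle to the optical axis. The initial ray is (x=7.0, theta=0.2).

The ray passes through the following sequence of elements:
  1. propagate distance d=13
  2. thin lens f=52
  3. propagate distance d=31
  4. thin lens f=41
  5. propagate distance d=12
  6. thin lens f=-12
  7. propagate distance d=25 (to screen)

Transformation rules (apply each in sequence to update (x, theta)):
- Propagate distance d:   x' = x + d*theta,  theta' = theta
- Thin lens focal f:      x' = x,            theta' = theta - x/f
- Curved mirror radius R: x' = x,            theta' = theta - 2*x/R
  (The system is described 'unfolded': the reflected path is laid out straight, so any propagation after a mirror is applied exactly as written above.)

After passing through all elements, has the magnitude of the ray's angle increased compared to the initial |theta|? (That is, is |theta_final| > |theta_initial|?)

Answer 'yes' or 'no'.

Initial: x=7.0000 theta=0.2000
After 1 (propagate distance d=13): x=9.6000 theta=0.2000
After 2 (thin lens f=52): x=9.6000 theta=1/65 (≈0.0154)
After 3 (propagate distance d=31): x=131/13 (≈10.0769) theta=1/65 (≈0.0154)
After 4 (thin lens f=41): x=131/13 (≈10.0769) theta=-614/2665 (≈-0.2304)
After 5 (propagate distance d=12): x=1499/205 (≈7.3122) theta=-614/2665 (≈-0.2304)
After 6 (thin lens f=-12): x=1499/205 (≈7.3122) theta=12119/31980 (≈0.3790)
After 7 (propagate distance d=25 (to screen)): x=536819/31980 (≈16.7861) theta=12119/31980 (≈0.3790)
|theta_initial|=0.2000 |theta_final|=12119/31980 (≈0.3790) -> increased

Answer: yes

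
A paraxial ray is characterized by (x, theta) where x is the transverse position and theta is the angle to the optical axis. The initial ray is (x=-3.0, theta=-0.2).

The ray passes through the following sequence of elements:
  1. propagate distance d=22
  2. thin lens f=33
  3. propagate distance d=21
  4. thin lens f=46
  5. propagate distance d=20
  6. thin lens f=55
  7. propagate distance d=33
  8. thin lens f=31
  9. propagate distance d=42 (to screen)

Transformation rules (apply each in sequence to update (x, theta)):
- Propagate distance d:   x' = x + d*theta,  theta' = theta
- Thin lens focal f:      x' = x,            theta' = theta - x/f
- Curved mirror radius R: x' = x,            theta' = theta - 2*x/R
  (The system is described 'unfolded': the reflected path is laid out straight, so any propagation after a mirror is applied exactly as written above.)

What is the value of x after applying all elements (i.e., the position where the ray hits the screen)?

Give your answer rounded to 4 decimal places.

Initial: x=-3.0000 theta=-0.2000
After 1 (propagate distance d=22): x=-7.4000 theta=-0.2000
After 2 (thin lens f=33): x=-7.4000 theta=4/165 (≈0.0242)
After 3 (propagate distance d=21): x=-379/55 (≈-6.8909) theta=4/165 (≈0.0242)
After 4 (thin lens f=46): x=-379/55 (≈-6.8909) theta=1321/7590 (≈0.1740)
After 5 (propagate distance d=20): x=-12941/3795 (≈-3.4100) theta=1321/7590 (≈0.1740)
After 6 (thin lens f=55): x=-12941/3795 (≈-3.4100) theta=98537/417450 (≈0.2360)
After 7 (propagate distance d=33): x=166201/37950 (≈4.3795) theta=98537/417450 (≈0.2360)
After 8 (thin lens f=31): x=166201/37950 (≈4.3795) theta=204406/2156825 (≈0.0948)
After 9 (propagate distance d=42 (to screen)): x=108184853/12940950 (≈8.3599) theta=204406/2156825 (≈0.0948)
Rounded to 4 decimal places: x = 8.3599

Answer: 8.3599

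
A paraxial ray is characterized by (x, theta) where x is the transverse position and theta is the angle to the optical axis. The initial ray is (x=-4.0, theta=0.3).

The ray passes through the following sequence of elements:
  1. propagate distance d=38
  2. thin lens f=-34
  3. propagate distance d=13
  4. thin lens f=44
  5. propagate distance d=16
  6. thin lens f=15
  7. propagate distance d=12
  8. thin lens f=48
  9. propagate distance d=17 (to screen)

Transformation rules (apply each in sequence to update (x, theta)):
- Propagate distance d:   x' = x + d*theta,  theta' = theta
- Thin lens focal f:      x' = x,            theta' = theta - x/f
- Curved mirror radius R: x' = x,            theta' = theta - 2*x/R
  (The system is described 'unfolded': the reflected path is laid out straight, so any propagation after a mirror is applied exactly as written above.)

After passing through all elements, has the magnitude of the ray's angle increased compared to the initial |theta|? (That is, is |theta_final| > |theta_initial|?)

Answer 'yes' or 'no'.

Initial: x=-4.0000 theta=0.3000
After 1 (propagate distance d=38): x=7.4000 theta=0.3000
After 2 (thin lens f=-34): x=7.4000 theta=44/85 (≈0.5176)
After 3 (propagate distance d=13): x=1201/85 (≈14.1294) theta=44/85 (≈0.5176)
After 4 (thin lens f=44): x=1201/85 (≈14.1294) theta=147/748 (≈0.1965)
After 5 (propagate distance d=16): x=16151/935 (≈17.2738) theta=147/748 (≈0.1965)
After 6 (thin lens f=15): x=16151/935 (≈17.2738) theta=-53579/56100 (≈-0.9551)
After 7 (propagate distance d=12): x=27176/4675 (≈5.8130) theta=-53579/56100 (≈-0.9551)
After 8 (thin lens f=48): x=27176/4675 (≈5.8130) theta=-60373/56100 (≈-1.0762)
After 9 (propagate distance d=17 (to screen)): x=-700229/56100 (≈-12.4818) theta=-60373/56100 (≈-1.0762)
|theta_initial|=0.3000 |theta_final|=60373/56100 (≈1.0762) -> increased

Answer: yes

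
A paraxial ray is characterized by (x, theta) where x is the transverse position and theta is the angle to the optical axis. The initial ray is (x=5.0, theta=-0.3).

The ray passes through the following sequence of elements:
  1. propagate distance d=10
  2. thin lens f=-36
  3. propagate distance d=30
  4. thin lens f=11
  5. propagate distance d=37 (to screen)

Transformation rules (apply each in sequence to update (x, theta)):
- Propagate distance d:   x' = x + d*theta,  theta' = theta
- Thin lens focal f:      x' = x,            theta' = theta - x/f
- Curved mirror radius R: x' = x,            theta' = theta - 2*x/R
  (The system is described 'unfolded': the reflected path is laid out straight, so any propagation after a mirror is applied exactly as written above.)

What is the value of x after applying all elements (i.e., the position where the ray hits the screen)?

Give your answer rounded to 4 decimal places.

Answer: 3.5616

Derivation:
Initial: x=5.0000 theta=-0.3000
After 1 (propagate distance d=10): x=2.0000 theta=-0.3000
After 2 (thin lens f=-36): x=2.0000 theta=-11/45 (≈-0.2444)
After 3 (propagate distance d=30): x=-16/3 (≈-5.3333) theta=-11/45 (≈-0.2444)
After 4 (thin lens f=11): x=-16/3 (≈-5.3333) theta=119/495 (≈0.2404)
After 5 (propagate distance d=37 (to screen)): x=1763/495 (≈3.5616) theta=119/495 (≈0.2404)
Rounded to 4 decimal places: x = 3.5616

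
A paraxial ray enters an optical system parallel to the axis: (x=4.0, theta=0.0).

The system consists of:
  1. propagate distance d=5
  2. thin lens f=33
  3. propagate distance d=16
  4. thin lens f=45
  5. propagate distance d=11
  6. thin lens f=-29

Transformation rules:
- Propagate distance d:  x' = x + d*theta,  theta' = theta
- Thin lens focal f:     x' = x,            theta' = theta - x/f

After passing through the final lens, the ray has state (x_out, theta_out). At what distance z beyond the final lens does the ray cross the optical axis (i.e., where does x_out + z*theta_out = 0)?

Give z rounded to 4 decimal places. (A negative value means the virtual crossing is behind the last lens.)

Answer: 1.4035

Derivation:
Initial: x=4.0000 theta=0.0000
After 1 (propagate distance d=5): x=4.0000 theta=0.0000
After 2 (thin lens f=33): x=4.0000 theta=-4/33 (≈-0.1212)
After 3 (propagate distance d=16): x=68/33 (≈2.0606) theta=-4/33 (≈-0.1212)
After 4 (thin lens f=45): x=68/33 (≈2.0606) theta=-248/1485 (≈-0.1670)
After 5 (propagate distance d=11): x=332/1485 (≈0.2236) theta=-248/1485 (≈-0.1670)
After 6 (thin lens f=-29): x=332/1485 (≈0.2236) theta=-1372/8613 (≈-0.1593)
z_focus = -x_out/theta_out = -(332/1485)/(-1372/8613) = 2407/1715 ≈ 1.4035
Rounded to 4 decimal places: z = 1.4035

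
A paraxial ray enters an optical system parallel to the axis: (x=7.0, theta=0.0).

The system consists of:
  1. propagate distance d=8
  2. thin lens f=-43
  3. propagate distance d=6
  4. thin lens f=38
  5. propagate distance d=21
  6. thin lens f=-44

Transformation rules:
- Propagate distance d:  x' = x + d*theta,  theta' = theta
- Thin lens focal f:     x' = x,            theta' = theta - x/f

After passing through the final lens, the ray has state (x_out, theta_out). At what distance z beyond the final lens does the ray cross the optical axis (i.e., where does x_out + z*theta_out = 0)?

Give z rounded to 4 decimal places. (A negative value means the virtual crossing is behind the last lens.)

Answer: -62.5667

Derivation:
Initial: x=7.0000 theta=0.0000
After 1 (propagate distance d=8): x=7.0000 theta=0.0000
After 2 (thin lens f=-43): x=7.0000 theta=7/43 (≈0.1628)
After 3 (propagate distance d=6): x=343/43 (≈7.9767) theta=7/43 (≈0.1628)
After 4 (thin lens f=38): x=343/43 (≈7.9767) theta=-77/1634 (≈-0.0471)
After 5 (propagate distance d=21): x=11417/1634 (≈6.9871) theta=-77/1634 (≈-0.0471)
After 6 (thin lens f=-44): x=11417/1634 (≈6.9871) theta=8029/71896 (≈0.1117)
z_focus = -x_out/theta_out = -(11417/1634)/(8029/71896) = -71764/1147 ≈ -62.5667
Rounded to 4 decimal places: z = -62.5667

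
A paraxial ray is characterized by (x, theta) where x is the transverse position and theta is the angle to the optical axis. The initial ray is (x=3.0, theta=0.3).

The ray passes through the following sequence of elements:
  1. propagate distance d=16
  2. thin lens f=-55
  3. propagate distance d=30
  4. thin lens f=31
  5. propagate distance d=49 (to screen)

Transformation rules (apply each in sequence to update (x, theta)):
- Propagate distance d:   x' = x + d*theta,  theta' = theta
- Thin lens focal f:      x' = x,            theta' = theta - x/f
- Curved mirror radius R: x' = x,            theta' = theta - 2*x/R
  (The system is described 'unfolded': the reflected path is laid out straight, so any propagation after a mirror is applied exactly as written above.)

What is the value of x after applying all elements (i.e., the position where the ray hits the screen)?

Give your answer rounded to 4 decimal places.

Answer: 9.4239

Derivation:
Initial: x=3.0000 theta=0.3000
After 1 (propagate distance d=16): x=7.8000 theta=0.3000
After 2 (thin lens f=-55): x=7.8000 theta=243/550 (≈0.4418)
After 3 (propagate distance d=30): x=1158/55 (≈21.0545) theta=243/550 (≈0.4418)
After 4 (thin lens f=31): x=1158/55 (≈21.0545) theta=-4047/17050 (≈-0.2374)
After 5 (propagate distance d=49 (to screen)): x=14607/1550 (≈9.4239) theta=-4047/17050 (≈-0.2374)
Rounded to 4 decimal places: x = 9.4239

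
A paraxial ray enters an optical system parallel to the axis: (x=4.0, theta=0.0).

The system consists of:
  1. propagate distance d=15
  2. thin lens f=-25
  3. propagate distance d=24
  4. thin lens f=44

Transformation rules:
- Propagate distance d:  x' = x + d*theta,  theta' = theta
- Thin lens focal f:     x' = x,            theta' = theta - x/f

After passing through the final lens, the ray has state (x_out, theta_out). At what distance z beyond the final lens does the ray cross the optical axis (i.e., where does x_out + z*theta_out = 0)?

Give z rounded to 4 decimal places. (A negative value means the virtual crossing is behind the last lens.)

Answer: 431.2000

Derivation:
Initial: x=4.0000 theta=0.0000
After 1 (propagate distance d=15): x=4.0000 theta=0.0000
After 2 (thin lens f=-25): x=4.0000 theta=0.1600
After 3 (propagate distance d=24): x=7.8400 theta=0.1600
After 4 (thin lens f=44): x=7.8400 theta=-1/55 (≈-0.0182)
z_focus = -x_out/theta_out = -(7.8400)/(-1/55) = 431.2000
Rounded to 4 decimal places: z = 431.2000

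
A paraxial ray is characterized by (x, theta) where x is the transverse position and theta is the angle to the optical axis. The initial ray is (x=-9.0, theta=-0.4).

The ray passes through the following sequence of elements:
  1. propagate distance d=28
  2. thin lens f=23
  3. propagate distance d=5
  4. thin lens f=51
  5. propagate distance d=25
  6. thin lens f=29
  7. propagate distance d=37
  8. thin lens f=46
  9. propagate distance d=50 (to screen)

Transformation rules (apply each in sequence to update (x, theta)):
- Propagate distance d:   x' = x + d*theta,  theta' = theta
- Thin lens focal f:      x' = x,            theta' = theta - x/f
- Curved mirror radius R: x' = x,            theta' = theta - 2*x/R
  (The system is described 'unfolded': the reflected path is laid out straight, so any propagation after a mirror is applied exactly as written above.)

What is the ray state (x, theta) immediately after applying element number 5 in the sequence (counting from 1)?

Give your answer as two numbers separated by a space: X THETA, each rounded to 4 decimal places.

Answer: 2.8776 0.8275

Derivation:
Initial: x=-9.0000 theta=-0.4000
After 1 (propagate distance d=28): x=-20.2000 theta=-0.4000
After 2 (thin lens f=23): x=-20.2000 theta=11/23 (≈0.4783)
After 3 (propagate distance d=5): x=-2048/115 (≈-17.8087) theta=11/23 (≈0.4783)
After 4 (thin lens f=51): x=-2048/115 (≈-17.8087) theta=211/255 (≈0.8275)
After 5 (propagate distance d=25): x=16877/5865 (≈2.8776) theta=211/255 (≈0.8275)
Rounded to 4 decimal places: x = 2.8776, theta = 0.8275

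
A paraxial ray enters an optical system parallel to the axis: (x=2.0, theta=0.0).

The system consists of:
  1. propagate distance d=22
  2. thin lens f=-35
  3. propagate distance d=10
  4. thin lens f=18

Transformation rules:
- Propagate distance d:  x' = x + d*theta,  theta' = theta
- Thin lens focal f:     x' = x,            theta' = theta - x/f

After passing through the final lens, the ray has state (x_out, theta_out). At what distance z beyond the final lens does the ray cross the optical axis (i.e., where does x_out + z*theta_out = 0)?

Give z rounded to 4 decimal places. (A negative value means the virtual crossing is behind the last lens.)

Initial: x=2.0000 theta=0.0000
After 1 (propagate distance d=22): x=2.0000 theta=0.0000
After 2 (thin lens f=-35): x=2.0000 theta=2/35 (≈0.0571)
After 3 (propagate distance d=10): x=18/7 (≈2.5714) theta=2/35 (≈0.0571)
After 4 (thin lens f=18): x=18/7 (≈2.5714) theta=-3/35 (≈-0.0857)
z_focus = -x_out/theta_out = -(18/7)/(-3/35) = 30.0000
Rounded to 4 decimal places: z = 30.0000

Answer: 30.0000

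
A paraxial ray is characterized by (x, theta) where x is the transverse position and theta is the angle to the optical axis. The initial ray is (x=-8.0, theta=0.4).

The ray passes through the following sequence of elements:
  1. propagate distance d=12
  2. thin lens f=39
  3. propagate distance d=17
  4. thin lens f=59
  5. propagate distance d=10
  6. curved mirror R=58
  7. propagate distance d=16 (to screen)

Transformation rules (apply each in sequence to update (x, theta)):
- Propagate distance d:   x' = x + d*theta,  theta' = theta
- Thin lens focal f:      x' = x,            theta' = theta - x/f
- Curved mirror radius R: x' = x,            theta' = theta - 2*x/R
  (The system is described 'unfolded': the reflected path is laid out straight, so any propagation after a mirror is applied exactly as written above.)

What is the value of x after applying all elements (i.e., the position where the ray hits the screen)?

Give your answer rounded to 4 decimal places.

Answer: 10.3788

Derivation:
Initial: x=-8.0000 theta=0.4000
After 1 (propagate distance d=12): x=-3.2000 theta=0.4000
After 2 (thin lens f=39): x=-3.2000 theta=94/195 (≈0.4821)
After 3 (propagate distance d=17): x=974/195 (≈4.9949) theta=94/195 (≈0.4821)
After 4 (thin lens f=59): x=974/195 (≈4.9949) theta=1524/3835 (≈0.3974)
After 5 (propagate distance d=10): x=103186/11505 (≈8.9688) theta=1524/3835 (≈0.3974)
After 6 (curved mirror R=58): x=103186/11505 (≈8.9688) theta=29402/333645 (≈0.0881)
After 7 (propagate distance d=16 (to screen)): x=3462826/333645 (≈10.3788) theta=29402/333645 (≈0.0881)
Rounded to 4 decimal places: x = 10.3788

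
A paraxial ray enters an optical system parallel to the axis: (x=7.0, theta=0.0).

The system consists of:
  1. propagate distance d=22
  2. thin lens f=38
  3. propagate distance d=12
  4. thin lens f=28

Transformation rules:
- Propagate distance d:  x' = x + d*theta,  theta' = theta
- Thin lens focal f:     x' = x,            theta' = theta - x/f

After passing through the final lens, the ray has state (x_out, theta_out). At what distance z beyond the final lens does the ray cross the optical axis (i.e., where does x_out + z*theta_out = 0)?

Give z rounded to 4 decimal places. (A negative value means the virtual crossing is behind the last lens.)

Initial: x=7.0000 theta=0.0000
After 1 (propagate distance d=22): x=7.0000 theta=0.0000
After 2 (thin lens f=38): x=7.0000 theta=-7/38 (≈-0.1842)
After 3 (propagate distance d=12): x=91/19 (≈4.7895) theta=-7/38 (≈-0.1842)
After 4 (thin lens f=28): x=91/19 (≈4.7895) theta=-27/76 (≈-0.3553)
z_focus = -x_out/theta_out = -(91/19)/(-27/76) = 364/27 ≈ 13.4815
Rounded to 4 decimal places: z = 13.4815

Answer: 13.4815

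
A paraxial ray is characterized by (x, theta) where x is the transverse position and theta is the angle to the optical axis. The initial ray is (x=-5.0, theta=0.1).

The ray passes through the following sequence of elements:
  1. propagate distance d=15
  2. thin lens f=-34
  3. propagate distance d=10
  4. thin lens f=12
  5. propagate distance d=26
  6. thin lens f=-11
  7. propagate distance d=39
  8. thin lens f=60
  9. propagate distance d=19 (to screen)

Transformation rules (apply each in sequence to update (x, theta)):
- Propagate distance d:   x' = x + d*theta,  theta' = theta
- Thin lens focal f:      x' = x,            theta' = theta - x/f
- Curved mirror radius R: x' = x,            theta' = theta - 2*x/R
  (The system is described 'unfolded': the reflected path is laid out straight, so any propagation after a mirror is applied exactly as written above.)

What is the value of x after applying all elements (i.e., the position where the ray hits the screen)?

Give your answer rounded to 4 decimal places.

Initial: x=-5.0000 theta=0.1000
After 1 (propagate distance d=15): x=-3.5000 theta=0.1000
After 2 (thin lens f=-34): x=-3.5000 theta=-1/340 (≈-0.0029)
After 3 (propagate distance d=10): x=-60/17 (≈-3.5294) theta=-1/340 (≈-0.0029)
After 4 (thin lens f=12): x=-60/17 (≈-3.5294) theta=99/340 (≈0.2912)
After 5 (propagate distance d=26): x=687/170 (≈4.0412) theta=99/340 (≈0.2912)
After 6 (thin lens f=-11): x=687/170 (≈4.0412) theta=2463/3740 (≈0.6586)
After 7 (propagate distance d=39): x=111171/3740 (≈29.7249) theta=2463/3740 (≈0.6586)
After 8 (thin lens f=60): x=111171/3740 (≈29.7249) theta=12203/74800 (≈0.1631)
After 9 (propagate distance d=19 (to screen)): x=223207/6800 (≈32.8246) theta=12203/74800 (≈0.1631)
Rounded to 4 decimal places: x = 32.8246

Answer: 32.8246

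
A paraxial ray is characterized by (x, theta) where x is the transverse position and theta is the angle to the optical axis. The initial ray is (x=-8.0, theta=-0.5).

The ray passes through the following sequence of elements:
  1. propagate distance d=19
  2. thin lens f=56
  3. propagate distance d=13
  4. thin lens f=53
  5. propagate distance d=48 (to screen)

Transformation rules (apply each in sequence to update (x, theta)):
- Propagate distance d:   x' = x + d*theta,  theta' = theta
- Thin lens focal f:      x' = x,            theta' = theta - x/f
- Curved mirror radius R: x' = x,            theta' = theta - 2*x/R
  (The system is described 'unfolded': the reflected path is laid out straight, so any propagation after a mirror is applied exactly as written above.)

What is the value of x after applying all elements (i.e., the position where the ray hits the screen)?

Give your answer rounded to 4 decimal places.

Initial: x=-8.0000 theta=-0.5000
After 1 (propagate distance d=19): x=-17.5000 theta=-0.5000
After 2 (thin lens f=56): x=-17.5000 theta=-0.1875
After 3 (propagate distance d=13): x=-19.9375 theta=-0.1875
After 4 (thin lens f=53): x=-19.9375 theta=10/53 (≈0.1887)
After 5 (propagate distance d=48 (to screen)): x=-9227/848 (≈-10.8809) theta=10/53 (≈0.1887)
Rounded to 4 decimal places: x = -10.8809

Answer: -10.8809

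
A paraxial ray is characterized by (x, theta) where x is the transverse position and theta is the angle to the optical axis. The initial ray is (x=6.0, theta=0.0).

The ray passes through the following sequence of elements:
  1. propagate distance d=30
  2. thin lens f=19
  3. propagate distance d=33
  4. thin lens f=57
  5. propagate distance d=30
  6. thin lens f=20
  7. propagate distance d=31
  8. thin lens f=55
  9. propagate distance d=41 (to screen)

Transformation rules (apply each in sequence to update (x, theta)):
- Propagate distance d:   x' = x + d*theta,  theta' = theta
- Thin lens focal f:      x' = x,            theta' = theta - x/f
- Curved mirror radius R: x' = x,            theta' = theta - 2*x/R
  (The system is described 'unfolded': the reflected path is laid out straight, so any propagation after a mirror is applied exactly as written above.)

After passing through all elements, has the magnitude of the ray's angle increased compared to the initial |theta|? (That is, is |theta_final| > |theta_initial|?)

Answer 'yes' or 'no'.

Answer: yes

Derivation:
Initial: x=6.0000 theta=0.0000
After 1 (propagate distance d=30): x=6.0000 theta=0.0000
After 2 (thin lens f=19): x=6.0000 theta=-6/19 (≈-0.3158)
After 3 (propagate distance d=33): x=-84/19 (≈-4.4211) theta=-6/19 (≈-0.3158)
After 4 (thin lens f=57): x=-84/19 (≈-4.4211) theta=-86/361 (≈-0.2382)
After 5 (propagate distance d=30): x=-4176/361 (≈-11.5679) theta=-86/361 (≈-0.2382)
After 6 (thin lens f=20): x=-4176/361 (≈-11.5679) theta=614/1805 (≈0.3402)
After 7 (propagate distance d=31): x=-1846/1805 (≈-1.0227) theta=614/1805 (≈0.3402)
After 8 (thin lens f=55): x=-1846/1805 (≈-1.0227) theta=35616/99275 (≈0.3588)
After 9 (propagate distance d=41 (to screen)): x=1358726/99275 (≈13.6865) theta=35616/99275 (≈0.3588)
|theta_initial|=0.0000 |theta_final|=35616/99275 (≈0.3588) -> increased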